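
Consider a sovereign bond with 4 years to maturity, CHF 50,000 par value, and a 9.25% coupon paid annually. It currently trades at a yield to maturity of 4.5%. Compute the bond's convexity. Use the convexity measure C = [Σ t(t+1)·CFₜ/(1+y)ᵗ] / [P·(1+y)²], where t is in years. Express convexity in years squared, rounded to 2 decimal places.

15.63

With y = 0.045:
  t   CF        PV=CF/(1+0.045)^t    t·PV        t(t+1)·PV
  1     4,625.00     4,425.8373     4,425.8373       8,851.6746
  2     4,625.00     4,235.2510     8,470.5020      25,411.5061
  3     4,625.00     4,052.8718    12,158.6154      48,634.4615
  4    54,625.00    45,806.4134   183,225.6536     916,128.2679
  Σ                 58,520.3735   208,280.6083     999,025.9102
P = 58,520.3735.
Convexity = Σ t(t+1)·PV / [P·(1+y)²] = 999,025.9102 / (58,520.3735 × 1.092025) = 15.63281.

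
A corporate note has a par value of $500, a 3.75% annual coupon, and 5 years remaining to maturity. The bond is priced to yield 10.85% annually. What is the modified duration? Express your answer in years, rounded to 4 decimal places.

4.1349 years

Periodic yield y = 0.1085. First find Macaulay duration:
  t   CF        PV=CF/(1+0.1085)^t    t·PV
  1        18.75        16.9147        16.9147
  2        18.75        15.2591        30.5183
  3        18.75        13.7656        41.2967
  4        18.75        12.4182        49.6728
  5       518.75       309.9414     1,549.7071
  Σ                    368.2991     1,688.1096
P = 368.2991; Macaulay duration = 1,688.1096 / 368.2991 = 4.58353 years.
Modified duration = D_Mac / (1 + y) = 4.58353 / 1.1085 = 4.13489 years.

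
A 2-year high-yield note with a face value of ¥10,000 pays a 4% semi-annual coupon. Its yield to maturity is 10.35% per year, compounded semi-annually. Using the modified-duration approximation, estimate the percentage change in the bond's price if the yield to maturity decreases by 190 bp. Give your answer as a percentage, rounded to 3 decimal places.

+3.501%

Periodic yield y = 0.05175. Modified duration first:
  t   CF        PV=CF/(1+0.05175)^t    t·PV
  1       200.00       190.1593       190.1593
  2       200.00       180.8027       361.6054
  3       200.00       171.9066       515.7197
  4    10,200.00     8,335.8538    33,343.4152
  Σ                  8,878.7223    34,410.8996
P = 8,878.7223; D_Mac = 3.87566 half-year periods = 1.93783 yrs; D_mod = 1.93783/(1+0.05175) = 1.84248 yrs.
ΔP/P ≈ -D_mod · Δy = -1.84248 × (-0.019) = +0.035007 = +3.5007%.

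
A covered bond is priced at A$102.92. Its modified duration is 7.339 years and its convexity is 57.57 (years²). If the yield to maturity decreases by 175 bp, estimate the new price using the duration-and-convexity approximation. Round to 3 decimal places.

A$117.046

Duration effect: -D_mod·Δy = -7.339 × (-0.0175) = +0.1284325
Convexity effect: ½·C·(Δy)² = 0.5 × 57.57 × (-0.0175)² = +0.00881540625
ΔP/P ≈ +0.1284325 + 0.00881540625 = +0.13724790625
New price ≈ 102.92 × (1 + 0.13724790625) = 117.04555451125.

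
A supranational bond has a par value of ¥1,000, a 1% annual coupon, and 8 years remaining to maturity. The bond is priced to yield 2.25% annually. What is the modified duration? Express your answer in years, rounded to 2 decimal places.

7.54 years

Periodic yield y = 0.0225. First find Macaulay duration:
  t   CF        PV=CF/(1+0.0225)^t    t·PV
  1        10.00         9.7800         9.7800
  2        10.00         9.5647        19.1295
  3        10.00         9.3543        28.0628
  4        10.00         9.1484        36.5937
  5        10.00         8.9471        44.7356
  6        10.00         8.7502        52.5015
  7        10.00         8.5577        59.9039
  8     1,010.00       845.3077     6,762.4618
  Σ                    909.4102     7,013.1688
P = 909.4102; Macaulay duration = 7,013.1688 / 909.4102 = 7.71178 years.
Modified duration = D_Mac / (1 + y) = 7.71178 / 1.0225 = 7.54208 years.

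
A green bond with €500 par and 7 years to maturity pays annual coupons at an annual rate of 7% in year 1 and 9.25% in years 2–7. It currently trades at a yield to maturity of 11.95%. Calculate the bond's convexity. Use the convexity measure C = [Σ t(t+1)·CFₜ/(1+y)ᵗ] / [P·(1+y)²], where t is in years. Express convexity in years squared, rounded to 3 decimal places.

31.535

With y = 0.1195:
  t   CF        PV=CF/(1+0.1195)^t    t·PV        t(t+1)·PV
  1        35.00        31.2640        31.2640          62.5279
  2        46.25        36.9032        73.8063         221.4190
  3        46.25        32.9640        98.8919         395.5676
  4        46.25        29.4453       117.7810         588.9051
  5        46.25        26.3021       131.5107         789.0645
  6        46.25        23.4946       140.9673         986.7711
  7       546.25       247.8693     1,735.0852      13,880.6816
  Σ                    428.2424     2,329.3064      16,924.9368
P = 428.2424.
Convexity = Σ t(t+1)·PV / [P·(1+y)²] = 16,924.9368 / (428.2424 × 1.253280) = 31.53474.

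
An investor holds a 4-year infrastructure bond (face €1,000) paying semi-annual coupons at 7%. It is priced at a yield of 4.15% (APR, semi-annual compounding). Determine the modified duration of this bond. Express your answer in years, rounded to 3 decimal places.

Periodic yield y = 0.02075. First find Macaulay duration:
  t   CF        PV=CF/(1+0.02075)^t    t·PV
  1        35.00        34.2885        34.2885
  2        35.00        33.5915        67.1830
  3        35.00        32.9086        98.7259
  4        35.00        32.2397       128.9587
  5        35.00        31.5843       157.9214
  6        35.00        30.9422       185.6534
  7        35.00        30.3132       212.1927
  8     1,035.00       878.1834     7,025.4675
  Σ                  1,104.0515     7,910.3911
P = 1,104.0515; Macaulay duration = 7,910.3911 / 1,104.0515 = 7.16488 half-year periods = 3.58244 years.
Modified duration = D_Mac / (1 + y) = 3.58244 / 1.02075 = 3.50961 years.

3.510 years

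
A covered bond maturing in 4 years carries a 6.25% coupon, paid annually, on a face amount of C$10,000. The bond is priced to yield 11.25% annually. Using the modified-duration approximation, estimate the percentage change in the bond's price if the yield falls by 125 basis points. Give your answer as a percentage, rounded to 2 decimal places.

+4.08%

Periodic yield y = 0.1125. Modified duration first:
  t   CF        PV=CF/(1+0.1125)^t    t·PV
  1       625.00       561.7978       561.7978
  2       625.00       504.9867     1,009.9735
  3       625.00       453.9207     1,361.7620
  4    10,625.00     6,936.3158    27,745.2634
  Σ                  8,457.0210    30,678.7966
P = 8,457.0210; D_Mac = 3.62761 yrs; D_mod = 3.62761/(1+0.1125) = 3.26078 yrs.
ΔP/P ≈ -D_mod · Δy = -3.26078 × (-0.0125) = +0.040760 = +4.0760%.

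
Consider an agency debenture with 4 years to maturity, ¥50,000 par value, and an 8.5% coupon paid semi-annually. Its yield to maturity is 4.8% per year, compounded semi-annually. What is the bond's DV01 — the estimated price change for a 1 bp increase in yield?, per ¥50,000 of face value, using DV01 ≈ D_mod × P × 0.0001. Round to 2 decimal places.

¥19.43

Periodic yield y = 0.024.
  t   CF        PV=CF/(1+0.024)^t    t·PV
  1     2,125.00     2,075.1953     2,075.1953
  2     2,125.00     2,026.5579     4,053.1158
  3     2,125.00     1,979.0605     5,937.1814
  4     2,125.00     1,932.6762     7,730.7050
  5     2,125.00     1,887.3791     9,436.8957
  6     2,125.00     1,843.1437    11,058.8622
  7     2,125.00     1,799.9450    12,599.6151
  8    52,125.00    43,116.7894   344,934.3154
  Σ                 56,660.7472   397,825.8859
P = 56,660.7472; D_Mac = 7.02119 half-year periods = 3.51060 yrs; D_mod = 3.42832 yrs.
DV01 ≈ 3.42832 × 56,660.7472 × 0.0001 = 19.425092.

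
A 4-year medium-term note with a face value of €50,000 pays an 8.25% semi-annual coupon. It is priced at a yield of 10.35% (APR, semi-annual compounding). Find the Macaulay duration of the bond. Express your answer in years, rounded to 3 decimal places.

Periodic yield y = 0.05175. Discount each cash flow and weight by its period:
  t   CF        PV=CF/(1+0.05175)^t    t·PV
  1     2,062.50     1,961.0174     1,961.0174
  2     2,062.50     1,864.5280     3,729.0561
  3     2,062.50     1,772.7863     5,318.3590
  4     2,062.50     1,685.5587     6,742.2347
  5     2,062.50     1,602.6229     8,013.1147
  6     2,062.50     1,523.7679     9,142.6077
  7     2,062.50     1,448.7929    10,141.5504
  8    52,062.50    34,771.6143   278,172.9142
  Σ                 46,630.6884   323,220.8540
Price P = Σ PV = 46,630.6884.
Macaulay duration = Σ(t·PV) / P = 323,220.8540 / 46,630.6884 = 6.93151 half-year periods.
In years: 6.93151 / 2 = 3.46575 years.

3.466 years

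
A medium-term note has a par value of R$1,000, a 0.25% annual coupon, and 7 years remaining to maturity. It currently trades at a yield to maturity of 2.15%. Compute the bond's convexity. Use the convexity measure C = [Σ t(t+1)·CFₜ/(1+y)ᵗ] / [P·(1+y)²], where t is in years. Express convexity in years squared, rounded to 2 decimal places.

53.09

With y = 0.0215:
  t   CF        PV=CF/(1+0.0215)^t    t·PV        t(t+1)·PV
  1         2.50         2.4474         2.4474           4.8948
  2         2.50         2.3959         4.7917          14.3752
  3         2.50         2.3454         7.0363          28.1453
  4         2.50         2.2961         9.1843          45.9215
  5         2.50         2.2478        11.2388          67.4325
  6         2.50         2.2004        13.2026          92.4185
  7     1,002.50       863.8051     6,046.6360      48,373.0879
  Σ                    877.7381     6,094.5371      48,626.2758
P = 877.7381.
Convexity = Σ t(t+1)·PV / [P·(1+y)²] = 48,626.2758 / (877.7381 × 1.043462) = 53.09203.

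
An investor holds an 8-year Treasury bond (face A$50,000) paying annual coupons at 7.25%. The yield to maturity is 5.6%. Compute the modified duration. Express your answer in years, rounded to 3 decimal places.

6.091 years

Periodic yield y = 0.056. First find Macaulay duration:
  t   CF        PV=CF/(1+0.056)^t    t·PV
  1     3,625.00     3,432.7652     3,432.7652
  2     3,625.00     3,250.7246     6,501.4492
  3     3,625.00     3,078.3377     9,235.0130
  4     3,625.00     2,915.0925    11,660.3699
  5     3,625.00     2,760.5042    13,802.5212
  6     3,625.00     2,614.1139    15,684.6832
  7     3,625.00     2,475.4866    17,328.4063
  8    53,625.00    34,678.1531   277,425.2248
  Σ                 55,205.1777   355,070.4329
P = 55,205.1777; Macaulay duration = 355,070.4329 / 55,205.1777 = 6.43183 years.
Modified duration = D_Mac / (1 + y) = 6.43183 / 1.056 = 6.09075 years.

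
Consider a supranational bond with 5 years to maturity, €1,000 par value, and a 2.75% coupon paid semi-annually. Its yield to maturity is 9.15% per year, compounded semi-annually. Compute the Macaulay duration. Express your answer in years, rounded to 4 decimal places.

Periodic yield y = 0.04575. Discount each cash flow and weight by its period:
  t   CF        PV=CF/(1+0.04575)^t    t·PV
  1        13.75        13.1485        13.1485
  2        13.75        12.5732        25.1465
  3        13.75        12.0232        36.0695
  4        13.75        11.4972        45.9887
  5        13.75        10.9942        54.9710
  6        13.75        10.5132        63.0793
  7        13.75        10.0533        70.3729
  8        13.75         9.6135        76.9077
  9        13.75         9.1929        82.7360
  10    1,013.75       648.1151     6,481.1509
  Σ                    747.7242     6,949.5709
Price P = Σ PV = 747.7242.
Macaulay duration = Σ(t·PV) / P = 6,949.5709 / 747.7242 = 9.29430 half-year periods.
In years: 9.29430 / 2 = 4.64715 years.

4.6471 years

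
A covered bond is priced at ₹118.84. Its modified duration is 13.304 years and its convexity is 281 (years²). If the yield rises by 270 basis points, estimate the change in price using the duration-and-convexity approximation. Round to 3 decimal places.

Duration effect: -D_mod·Δy = -13.304 × (+0.027) = -0.359208
Convexity effect: ½·C·(Δy)² = 0.5 × 281 × (0.027)² = +0.1024245
ΔP/P ≈ -0.359208 + 0.1024245 = -0.2567835
ΔP ≈ 118.84 × (-0.2567835) = -30.51615114.

-₹30.516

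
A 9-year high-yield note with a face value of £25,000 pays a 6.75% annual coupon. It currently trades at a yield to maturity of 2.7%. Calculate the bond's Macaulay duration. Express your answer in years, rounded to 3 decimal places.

7.313 years

Periodic yield y = 0.027. Discount each cash flow and weight by its year:
  t   CF        PV=CF/(1+0.027)^t    t·PV
  1     1,687.50     1,643.1353     1,643.1353
  2     1,687.50     1,599.9370     3,199.8741
  3     1,687.50     1,557.8744     4,673.6233
  4     1,687.50     1,516.9177     6,067.6706
  5     1,687.50     1,477.0376     7,385.1882
  6     1,687.50     1,438.2061     8,629.2365
  7     1,687.50     1,400.3954     9,802.7678
  8     1,687.50     1,363.5788    10,908.6302
  9    26,687.50    20,997.8051   188,980.2458
  Σ                 32,994.8875   241,290.3718
Price P = Σ PV = 32,994.8875.
Macaulay duration = Σ(t·PV) / P = 241,290.3718 / 32,994.8875 = 7.31296 years.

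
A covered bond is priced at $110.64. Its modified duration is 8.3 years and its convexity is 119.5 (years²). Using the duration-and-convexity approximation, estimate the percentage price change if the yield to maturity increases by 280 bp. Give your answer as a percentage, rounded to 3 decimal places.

Duration effect: -D_mod·Δy = -8.3 × (+0.028) = -0.232400
Convexity effect: ½·C·(Δy)² = 0.5 × 119.5 × (0.028)² = +0.0468440
ΔP/P ≈ -0.232400 + 0.0468440 = -0.185556
= -18.5556%.

-18.556%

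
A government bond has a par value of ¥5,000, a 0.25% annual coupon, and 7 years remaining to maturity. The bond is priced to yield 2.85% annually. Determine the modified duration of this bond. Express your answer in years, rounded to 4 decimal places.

Periodic yield y = 0.0285. First find Macaulay duration:
  t   CF        PV=CF/(1+0.0285)^t    t·PV
  1        12.50        12.1536        12.1536
  2        12.50        11.8168        23.6337
  3        12.50        11.4894        34.4682
  4        12.50        11.1710        44.6841
  5        12.50        10.8615        54.3073
  6        12.50        10.5605        63.3630
  7     5,012.50     4,117.4119    28,821.8832
  Σ                  4,185.4647    29,054.4930
P = 4,185.4647; Macaulay duration = 29,054.4930 / 4,185.4647 = 6.94176 years.
Modified duration = D_Mac / (1 + y) = 6.94176 / 1.0285 = 6.74940 years.

6.7494 years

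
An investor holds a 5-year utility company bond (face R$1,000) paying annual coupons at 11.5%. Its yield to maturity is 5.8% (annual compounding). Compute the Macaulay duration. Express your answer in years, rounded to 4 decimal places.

4.1711 years

Periodic yield y = 0.058. Discount each cash flow and weight by its year:
  t   CF        PV=CF/(1+0.058)^t    t·PV
  1       115.00       108.6957       108.6957
  2       115.00       102.7369       205.4738
  3       115.00        97.1048       291.3145
  4       115.00        91.7815       367.1260
  5     1,115.00       841.0979     4,205.4893
  Σ                  1,241.4168     5,178.0993
Price P = Σ PV = 1,241.4168.
Macaulay duration = Σ(t·PV) / P = 5,178.0993 / 1,241.4168 = 4.17112 years.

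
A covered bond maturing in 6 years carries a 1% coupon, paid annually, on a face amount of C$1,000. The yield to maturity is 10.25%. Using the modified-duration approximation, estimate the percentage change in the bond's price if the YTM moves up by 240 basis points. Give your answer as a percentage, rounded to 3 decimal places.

-12.625%

Periodic yield y = 0.1025. Modified duration first:
  t   CF        PV=CF/(1+0.1025)^t    t·PV
  1        10.00         9.0703         9.0703
  2        10.00         8.2270        16.4540
  3        10.00         7.4622        22.3865
  4        10.00         6.7684        27.0736
  5        10.00         6.1391        30.6957
  6     1,010.00       562.4058     3,374.4348
  Σ                    600.0728     3,480.1148
P = 600.0728; D_Mac = 5.79949 yrs; D_mod = 5.79949/(1+0.1025) = 5.26031 yrs.
ΔP/P ≈ -D_mod · Δy = -5.26031 × (+0.024) = -0.126247 = -12.6247%.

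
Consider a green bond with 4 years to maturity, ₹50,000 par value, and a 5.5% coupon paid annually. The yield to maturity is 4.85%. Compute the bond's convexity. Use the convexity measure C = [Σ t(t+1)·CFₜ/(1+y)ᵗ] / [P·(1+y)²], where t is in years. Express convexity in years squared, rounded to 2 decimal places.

With y = 0.0485:
  t   CF        PV=CF/(1+0.0485)^t    t·PV        t(t+1)·PV
  1     2,750.00     2,622.7945     2,622.7945       5,245.5889
  2     2,750.00     2,501.4730     5,002.9461      15,008.8382
  3     2,750.00     2,385.7635     7,157.2905      28,629.1620
  4    52,750.00    43,646.4298   174,585.7191     872,928.5956
  Σ                 51,156.4608   189,368.7501     921,812.1846
P = 51,156.4608.
Convexity = Σ t(t+1)·PV / [P·(1+y)²] = 921,812.1846 / (51,156.4608 × 1.099352) = 16.39099.

16.39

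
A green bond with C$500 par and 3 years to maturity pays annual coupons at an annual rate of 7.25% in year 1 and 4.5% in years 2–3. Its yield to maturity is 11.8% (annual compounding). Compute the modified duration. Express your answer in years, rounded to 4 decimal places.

2.5087 years

Periodic yield y = 0.118. First find Macaulay duration:
  t   CF        PV=CF/(1+0.118)^t    t·PV
  1        36.25        32.4240        32.4240
  2        22.50        18.0011        36.0022
  3       522.50       373.9047     1,121.7140
  Σ                    424.3297     1,190.1402
P = 424.3297; Macaulay duration = 1,190.1402 / 424.3297 = 2.80475 years.
Modified duration = D_Mac / (1 + y) = 2.80475 / 1.118 = 2.50872 years.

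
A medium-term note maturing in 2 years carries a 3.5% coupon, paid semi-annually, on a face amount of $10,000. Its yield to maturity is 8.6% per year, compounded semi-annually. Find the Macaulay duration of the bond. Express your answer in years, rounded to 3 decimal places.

Periodic yield y = 0.043. Discount each cash flow and weight by its period:
  t   CF        PV=CF/(1+0.043)^t    t·PV
  1       175.00       167.7852       167.7852
  2       175.00       160.8679       321.7358
  3       175.00       154.2358       462.7073
  4    10,175.00     8,597.9949    34,391.9797
  Σ                  9,080.8838    35,344.2081
Price P = Σ PV = 9,080.8838.
Macaulay duration = Σ(t·PV) / P = 35,344.2081 / 9,080.8838 = 3.89216 half-year periods.
In years: 3.89216 / 2 = 1.94608 years.

1.946 years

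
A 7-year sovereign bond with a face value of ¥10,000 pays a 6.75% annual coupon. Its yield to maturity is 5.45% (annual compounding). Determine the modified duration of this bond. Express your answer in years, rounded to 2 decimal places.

5.55 years

Periodic yield y = 0.0545. First find Macaulay duration:
  t   CF        PV=CF/(1+0.0545)^t    t·PV
  1       675.00       640.1138       640.1138
  2       675.00       607.0306     1,214.0613
  3       675.00       575.6573     1,726.9719
  4       675.00       545.9055     2,183.6218
  5       675.00       517.6913     2,588.4564
  6       675.00       490.9353     2,945.6119
  7    10,675.00     7,362.7795    51,539.4566
  Σ                 10,740.1133    62,838.2937
P = 10,740.1133; Macaulay duration = 62,838.2937 / 10,740.1133 = 5.85080 years.
Modified duration = D_Mac / (1 + y) = 5.85080 / 1.0545 = 5.54841 years.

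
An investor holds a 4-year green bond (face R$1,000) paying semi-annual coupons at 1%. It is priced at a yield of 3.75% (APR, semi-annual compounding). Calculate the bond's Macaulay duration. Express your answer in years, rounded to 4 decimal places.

Periodic yield y = 0.01875. Discount each cash flow and weight by its period:
  t   CF        PV=CF/(1+0.01875)^t    t·PV
  1         5.00         4.9080         4.9080
  2         5.00         4.8176         9.6353
  3         5.00         4.7290        14.1869
  4         5.00         4.6419        18.5678
  5         5.00         4.5565        22.7825
  6         5.00         4.4726        26.8359
  7         5.00         4.3903        30.7323
  8     1,005.00       866.2138     6,929.7102
  Σ                    898.7298     7,057.3588
Price P = Σ PV = 898.7298.
Macaulay duration = Σ(t·PV) / P = 7,057.3588 / 898.7298 = 7.85259 half-year periods.
In years: 7.85259 / 2 = 3.92630 years.

3.9263 years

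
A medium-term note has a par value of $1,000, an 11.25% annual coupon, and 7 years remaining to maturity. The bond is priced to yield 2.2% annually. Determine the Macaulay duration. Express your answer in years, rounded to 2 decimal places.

5.59 years

Periodic yield y = 0.022. Discount each cash flow and weight by its year:
  t   CF        PV=CF/(1+0.022)^t    t·PV
  1       112.50       110.0783       110.0783
  2       112.50       107.7087       215.4174
  3       112.50       105.3901       316.1703
  4       112.50       103.1214       412.4857
  5       112.50       100.9016       504.5080
  6       112.50        98.7295       592.3773
  7     1,112.50       955.3087     6,687.1611
  Σ                  1,581.2384     8,838.1981
Price P = Σ PV = 1,581.2384.
Macaulay duration = Σ(t·PV) / P = 8,838.1981 / 1,581.2384 = 5.58942 years.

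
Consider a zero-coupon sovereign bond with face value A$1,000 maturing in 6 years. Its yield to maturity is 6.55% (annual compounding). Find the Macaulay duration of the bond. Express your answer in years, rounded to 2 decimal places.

6.00 years

A zero-coupon bond has a single cash flow at maturity, so its Macaulay duration equals its maturity: 6 years.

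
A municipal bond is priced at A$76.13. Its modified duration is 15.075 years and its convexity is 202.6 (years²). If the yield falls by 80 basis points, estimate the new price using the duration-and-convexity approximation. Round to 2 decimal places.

Duration effect: -D_mod·Δy = -15.075 × (-0.008) = +0.120600
Convexity effect: ½·C·(Δy)² = 0.5 × 202.6 × (-0.008)² = +0.0064832
ΔP/P ≈ +0.120600 + 0.0064832 = +0.1270832
New price ≈ 76.13 × (1 + 0.1270832) = 85.804844016.

A$85.80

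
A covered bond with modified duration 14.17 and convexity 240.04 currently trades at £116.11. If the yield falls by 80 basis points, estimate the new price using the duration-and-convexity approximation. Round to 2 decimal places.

£130.16

Duration effect: -D_mod·Δy = -14.17 × (-0.008) = +0.113360
Convexity effect: ½·C·(Δy)² = 0.5 × 240.04 × (-0.008)² = +0.00768128
ΔP/P ≈ +0.113360 + 0.00768128 = +0.12104128
New price ≈ 116.11 × (1 + 0.12104128) = 130.1641030208.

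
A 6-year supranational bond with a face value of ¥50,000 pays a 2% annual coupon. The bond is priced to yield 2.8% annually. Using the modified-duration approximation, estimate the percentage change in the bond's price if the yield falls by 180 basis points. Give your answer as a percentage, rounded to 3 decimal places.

+9.991%

Periodic yield y = 0.028. Modified duration first:
  t   CF        PV=CF/(1+0.028)^t    t·PV
  1     1,000.00       972.7626       972.7626
  2     1,000.00       946.2672     1,892.5343
  3     1,000.00       920.4934     2,761.4801
  4     1,000.00       895.4215     3,581.6862
  5     1,000.00       871.0326     4,355.1632
  6    51,000.00    43,212.7085   259,276.2511
  Σ                 47,818.6859   272,839.8775
P = 47,818.6859; D_Mac = 5.70572 yrs; D_mod = 5.70572/(1+0.028) = 5.55031 yrs.
ΔP/P ≈ -D_mod · Δy = -5.55031 × (-0.018) = +0.099906 = +9.9906%.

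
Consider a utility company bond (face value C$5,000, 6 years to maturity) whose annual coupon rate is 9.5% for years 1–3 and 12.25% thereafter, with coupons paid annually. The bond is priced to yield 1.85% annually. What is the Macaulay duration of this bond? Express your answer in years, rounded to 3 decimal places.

5.043 years

Periodic yield y = 0.0185. Discount each cash flow and weight by its year:
  t   CF        PV=CF/(1+0.0185)^t    t·PV
  1       475.00       466.3721       466.3721
  2       475.00       457.9009       915.8019
  3       475.00       449.5837     1,348.7510
  4       612.50       569.1962     2,276.7846
  5       612.50       558.8573     2,794.2865
  6     5,612.50     5,027.9408    30,167.6447
  Σ                  7,529.8510    37,969.6408
Price P = Σ PV = 7,529.8510.
Macaulay duration = Σ(t·PV) / P = 37,969.6408 / 7,529.8510 = 5.04255 years.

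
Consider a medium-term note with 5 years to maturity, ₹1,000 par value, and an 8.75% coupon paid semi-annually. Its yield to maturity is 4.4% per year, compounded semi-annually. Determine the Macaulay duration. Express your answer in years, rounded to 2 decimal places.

4.24 years

Periodic yield y = 0.022. Discount each cash flow and weight by its period:
  t   CF        PV=CF/(1+0.022)^t    t·PV
  1        43.75        42.8082        42.8082
  2        43.75        41.8867        83.7734
  3        43.75        40.9850       122.9551
  4        43.75        40.1028       160.4111
  5        43.75        39.2395       196.1976
  6        43.75        38.3948       230.3689
  7        43.75        37.5683       262.9782
  8        43.75        36.7596       294.0769
  9        43.75        35.9683       323.7148
  10    1,043.75       839.6292     8,396.2919
  Σ                  1,193.3425    10,113.5762
Price P = Σ PV = 1,193.3425.
Macaulay duration = Σ(t·PV) / P = 10,113.5762 / 1,193.3425 = 8.47500 half-year periods.
In years: 8.47500 / 2 = 4.23750 years.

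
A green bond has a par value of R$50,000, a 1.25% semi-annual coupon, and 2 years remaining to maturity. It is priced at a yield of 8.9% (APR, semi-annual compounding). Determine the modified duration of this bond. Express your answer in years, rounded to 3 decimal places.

Periodic yield y = 0.0445. First find Macaulay duration:
  t   CF        PV=CF/(1+0.0445)^t    t·PV
  1       312.50       299.1862       299.1862
  2       312.50       286.4396       572.8793
  3       312.50       274.2361       822.7084
  4    50,312.50    42,270.9609   169,083.8437
  Σ                 43,130.8229   170,778.6176
P = 43,130.8229; Macaulay duration = 170,778.6176 / 43,130.8229 = 3.95955 half-year periods = 1.97977 years.
Modified duration = D_Mac / (1 + y) = 1.97977 / 1.0445 = 1.89543 years.

1.895 years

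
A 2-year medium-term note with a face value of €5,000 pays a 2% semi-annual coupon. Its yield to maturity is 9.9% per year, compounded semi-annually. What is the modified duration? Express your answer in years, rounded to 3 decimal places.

1.875 years

Periodic yield y = 0.0495. First find Macaulay duration:
  t   CF        PV=CF/(1+0.0495)^t    t·PV
  1        50.00        47.6417        47.6417
  2        50.00        45.3947        90.7894
  3        50.00        43.2536       129.7609
  4     5,050.00     4,162.5705    16,650.2822
  Σ                  4,298.8606    16,918.4742
P = 4,298.8606; Macaulay duration = 16,918.4742 / 4,298.8606 = 3.93557 half-year periods = 1.96779 years.
Modified duration = D_Mac / (1 + y) = 1.96779 / 1.0495 = 1.87497 years.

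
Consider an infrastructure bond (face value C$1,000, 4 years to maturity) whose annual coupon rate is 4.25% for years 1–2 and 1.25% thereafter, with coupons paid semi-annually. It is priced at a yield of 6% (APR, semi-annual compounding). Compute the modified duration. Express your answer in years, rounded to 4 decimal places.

Periodic yield y = 0.03. First find Macaulay duration:
  t   CF        PV=CF/(1+0.03)^t    t·PV
  1        21.25        20.6311        20.6311
  2        21.25        20.0302        40.0603
  3        21.25        19.4468        58.3403
  4        21.25        18.8803        75.5214
  5         6.25         5.3913        26.9565
  6         6.25         5.2343        31.4057
  7         6.25         5.0818        35.5728
  8     1,006.25       794.3430     6,354.7443
  Σ                    889.0388     6,643.2323
P = 889.0388; Macaulay duration = 6,643.2323 / 889.0388 = 7.47238 half-year periods = 3.73619 years.
Modified duration = D_Mac / (1 + y) = 3.73619 / 1.03 = 3.62737 years.

3.6274 years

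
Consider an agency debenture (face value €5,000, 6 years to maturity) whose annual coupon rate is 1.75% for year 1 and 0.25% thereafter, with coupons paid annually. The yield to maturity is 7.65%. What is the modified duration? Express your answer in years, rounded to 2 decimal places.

5.43 years

Periodic yield y = 0.0765. First find Macaulay duration:
  t   CF        PV=CF/(1+0.0765)^t    t·PV
  1        87.50        81.2819        81.2819
  2        12.50        10.7865        21.5731
  3        12.50        10.0200        30.0600
  4        12.50         9.3079        37.2318
  5        12.50         8.6465        43.2324
  6     5,012.50     3,220.8476    19,325.0858
  Σ                  3,340.8905    19,538.4651
P = 3,340.8905; Macaulay duration = 19,538.4651 / 3,340.8905 = 5.84828 years.
Modified duration = D_Mac / (1 + y) = 5.84828 / 1.0765 = 5.43268 years.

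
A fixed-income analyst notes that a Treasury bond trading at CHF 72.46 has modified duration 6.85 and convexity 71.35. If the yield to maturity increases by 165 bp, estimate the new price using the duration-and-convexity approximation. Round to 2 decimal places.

Duration effect: -D_mod·Δy = -6.85 × (+0.0165) = -0.113025
Convexity effect: ½·C·(Δy)² = 0.5 × 71.35 × (0.0165)² = +0.00971251875
ΔP/P ≈ -0.113025 + 0.00971251875 = -0.10331248125
New price ≈ 72.46 × (1 - 0.10331248125) = 64.973977608625.

CHF 64.97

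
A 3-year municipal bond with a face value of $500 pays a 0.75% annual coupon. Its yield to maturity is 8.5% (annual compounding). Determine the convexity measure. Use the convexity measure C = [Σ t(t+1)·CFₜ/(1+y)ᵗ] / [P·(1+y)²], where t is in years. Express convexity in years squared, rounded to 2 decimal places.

10.08

With y = 0.085:
  t   CF        PV=CF/(1+0.085)^t    t·PV        t(t+1)·PV
  1         3.75         3.4562         3.4562           6.9124
  2         3.75         3.1855         6.3709          19.1127
  3       503.75       394.3900     1,183.1699       4,732.6795
  Σ                    401.0316     1,192.9970       4,758.7046
P = 401.0316.
Convexity = Σ t(t+1)·PV / [P·(1+y)²] = 4,758.7046 / (401.0316 × 1.177225) = 10.07977.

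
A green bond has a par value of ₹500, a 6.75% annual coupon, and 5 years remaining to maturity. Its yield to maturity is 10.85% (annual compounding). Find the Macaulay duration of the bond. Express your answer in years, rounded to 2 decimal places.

4.35 years

Periodic yield y = 0.1085. Discount each cash flow and weight by its year:
  t   CF        PV=CF/(1+0.1085)^t    t·PV
  1        33.75        30.4465        30.4465
  2        33.75        27.4664        54.9329
  3        33.75        24.7780        74.3341
  4        33.75        22.3528        89.4110
  5       533.75       318.9036     1,594.5179
  Σ                    423.9474     1,843.6424
Price P = Σ PV = 423.9474.
Macaulay duration = Σ(t·PV) / P = 1,843.6424 / 423.9474 = 4.34875 years.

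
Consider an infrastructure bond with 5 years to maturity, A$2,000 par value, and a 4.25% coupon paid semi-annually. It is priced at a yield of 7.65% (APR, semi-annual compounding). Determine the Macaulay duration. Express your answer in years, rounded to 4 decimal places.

Periodic yield y = 0.03825. Discount each cash flow and weight by its period:
  t   CF        PV=CF/(1+0.03825)^t    t·PV
  1        42.50        40.9343        40.9343
  2        42.50        39.4262        78.8524
  3        42.50        37.9737       113.9212
  4        42.50        36.5747       146.2989
  5        42.50        35.2273       176.1364
  6        42.50        33.9295       203.5769
  7        42.50        32.6795       228.7565
  8        42.50        31.4756       251.8044
  9        42.50        30.3160       272.8437
  10    2,042.50     1,403.2746    14,032.7461
  Σ                  1,721.8113    15,545.8709
Price P = Σ PV = 1,721.8113.
Macaulay duration = Σ(t·PV) / P = 15,545.8709 / 1,721.8113 = 9.02879 half-year periods.
In years: 9.02879 / 2 = 4.51439 years.

4.5144 years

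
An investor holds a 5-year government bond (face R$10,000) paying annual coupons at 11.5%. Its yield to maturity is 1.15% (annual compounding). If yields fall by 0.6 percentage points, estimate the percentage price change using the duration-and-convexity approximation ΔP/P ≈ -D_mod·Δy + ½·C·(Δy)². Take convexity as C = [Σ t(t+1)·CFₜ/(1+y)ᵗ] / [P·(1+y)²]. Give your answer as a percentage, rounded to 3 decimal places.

+2.564%

With y = 0.0115:
  t   CF        PV=CF/(1+0.0115)^t    t·PV        t(t+1)·PV
  1     1,150.00     1,136.9254     1,136.9254       2,273.8507
  2     1,150.00     1,123.9994     2,247.9987       6,743.9962
  3     1,150.00     1,111.2203     3,333.6610      13,334.6440
  4     1,150.00     1,098.5866     4,394.3463      21,971.7317
  5    11,150.00    10,530.4137    52,652.0683     315,912.4099
  Σ                 15,001.1453    63,764.9998     360,236.6326
P = 15,001.1453; D_Mac = 4.25068 yrs; D_mod = 4.20235 yrs; C = 23.47100.
Duration effect: -4.20235 × (-0.006) = +0.025214
Convexity effect: 0.5 × 23.47100 × (-0.006)² = +0.0004225
ΔP/P ≈ +0.025214 + 0.0004225 = +0.025637 = +2.5637%.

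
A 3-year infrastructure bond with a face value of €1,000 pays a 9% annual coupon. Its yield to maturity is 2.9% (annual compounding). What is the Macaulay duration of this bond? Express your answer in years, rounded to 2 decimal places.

Periodic yield y = 0.029. Discount each cash flow and weight by its year:
  t   CF        PV=CF/(1+0.029)^t    t·PV
  1        90.00        87.4636        87.4636
  2        90.00        84.9986       169.9972
  3     1,090.00     1,000.4154     3,001.2462
  Σ                  1,172.8776     3,258.7070
Price P = Σ PV = 1,172.8776.
Macaulay duration = Σ(t·PV) / P = 3,258.7070 / 1,172.8776 = 2.77839 years.

2.78 years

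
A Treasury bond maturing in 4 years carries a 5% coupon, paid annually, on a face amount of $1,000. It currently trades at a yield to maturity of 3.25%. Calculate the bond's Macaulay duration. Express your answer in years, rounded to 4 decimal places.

Periodic yield y = 0.0325. Discount each cash flow and weight by its year:
  t   CF        PV=CF/(1+0.0325)^t    t·PV
  1        50.00        48.4262        48.4262
  2        50.00        46.9018        93.8037
  3        50.00        45.4255       136.2765
  4     1,050.00       923.9087     3,695.6348
  Σ                  1,064.6622     3,974.1412
Price P = Σ PV = 1,064.6622.
Macaulay duration = Σ(t·PV) / P = 3,974.1412 / 1,064.6622 = 3.73277 years.

3.7328 years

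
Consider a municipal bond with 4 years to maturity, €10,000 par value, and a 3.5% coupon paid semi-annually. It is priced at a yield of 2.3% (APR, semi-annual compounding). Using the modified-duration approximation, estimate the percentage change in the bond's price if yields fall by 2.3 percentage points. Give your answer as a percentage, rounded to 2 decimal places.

Periodic yield y = 0.0115. Modified duration first:
  t   CF        PV=CF/(1+0.0115)^t    t·PV
  1       175.00       173.0104       173.0104
  2       175.00       171.0434       342.0868
  3       175.00       169.0987       507.2962
  4       175.00       167.1762       668.7049
  5       175.00       165.2756       826.3778
  6       175.00       163.3965       980.3789
  7       175.00       161.5388     1,130.7716
  8    10,175.00     9,285.5433    74,284.3467
  Σ                 10,456.0829    78,912.9732
P = 10,456.0829; D_Mac = 7.54709 half-year periods = 3.77354 yrs; D_mod = 3.77354/(1+0.0115) = 3.73064 yrs.
ΔP/P ≈ -D_mod · Δy = -3.73064 × (-0.023) = +0.085805 = +8.5805%.

+8.58%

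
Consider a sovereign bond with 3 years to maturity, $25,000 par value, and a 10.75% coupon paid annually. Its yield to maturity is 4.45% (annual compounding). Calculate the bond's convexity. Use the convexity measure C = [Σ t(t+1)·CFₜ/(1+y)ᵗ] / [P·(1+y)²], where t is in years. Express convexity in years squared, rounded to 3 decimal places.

With y = 0.0445:
  t   CF        PV=CF/(1+0.0445)^t    t·PV        t(t+1)·PV
  1     2,687.50     2,573.0014     2,573.0014       5,146.0029
  2     2,687.50     2,463.3810     4,926.7620      14,780.2859
  3    27,687.50    24,297.3221    72,891.9662     291,567.8649
  Σ                 29,333.7045    80,391.7296     311,494.1537
P = 29,333.7045.
Convexity = Σ t(t+1)·PV / [P·(1+y)²] = 311,494.1537 / (29,333.7045 × 1.090980) = 9.73343.

9.733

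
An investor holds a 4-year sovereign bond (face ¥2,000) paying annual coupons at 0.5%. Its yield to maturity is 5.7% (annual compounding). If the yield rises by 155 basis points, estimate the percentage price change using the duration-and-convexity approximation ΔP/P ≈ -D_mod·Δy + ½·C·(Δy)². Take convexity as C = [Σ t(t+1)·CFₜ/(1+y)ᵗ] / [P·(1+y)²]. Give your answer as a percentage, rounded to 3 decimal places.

-5.604%

With y = 0.057:
  t   CF        PV=CF/(1+0.057)^t    t·PV        t(t+1)·PV
  1        10.00         9.4607         9.4607          18.9215
  2        10.00         8.9506        17.9011          53.7033
  3        10.00         8.4679        25.4037         101.6146
  4     2,010.00     1,610.2604     6,441.0415      32,205.2077
  Σ                  1,637.1396     6,493.8070      32,379.4471
P = 1,637.1396; D_Mac = 3.96656 yrs; D_mod = 3.75266 yrs; C = 17.70247.
Duration effect: -3.75266 × (+0.0155) = -0.058166
Convexity effect: 0.5 × 17.70247 × (0.0155)² = +0.0021265
ΔP/P ≈ -0.058166 + 0.0021265 = -0.056040 = -5.6040%.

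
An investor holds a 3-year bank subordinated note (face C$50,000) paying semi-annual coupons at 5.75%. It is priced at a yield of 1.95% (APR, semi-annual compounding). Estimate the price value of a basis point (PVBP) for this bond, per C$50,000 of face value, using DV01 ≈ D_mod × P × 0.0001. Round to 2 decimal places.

C$15.45

Periodic yield y = 0.00975.
  t   CF        PV=CF/(1+0.00975)^t    t·PV
  1     1,437.50     1,423.6197     1,423.6197
  2     1,437.50     1,409.8734     2,819.7469
  3     1,437.50     1,396.2599     4,188.7797
  4     1,437.50     1,382.7778     5,531.1113
  5     1,437.50     1,369.4259     6,847.1296
  6    51,437.50    48,528.4792   291,170.8752
  Σ                 55,510.4360   311,981.2624
P = 55,510.4360; D_Mac = 5.62023 half-year periods = 2.81011 yrs; D_mod = 2.78298 yrs.
DV01 ≈ 2.78298 × 55,510.4360 × 0.0001 = 15.448441.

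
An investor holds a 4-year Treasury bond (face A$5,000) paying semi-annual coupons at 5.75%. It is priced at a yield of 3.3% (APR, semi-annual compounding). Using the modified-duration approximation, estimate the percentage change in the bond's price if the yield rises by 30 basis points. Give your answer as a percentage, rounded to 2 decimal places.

Periodic yield y = 0.0165. Modified duration first:
  t   CF        PV=CF/(1+0.0165)^t    t·PV
  1       143.75       141.4166       141.4166
  2       143.75       139.1211       278.2423
  3       143.75       136.8629       410.5887
  4       143.75       134.6413       538.5652
  5       143.75       132.4558       662.2789
  6       143.75       130.3057       781.8345
  7       143.75       128.1906       897.3342
  8     5,143.75     4,512.5371    36,100.2971
  Σ                  5,455.5312    39,810.5574
P = 5,455.5312; D_Mac = 7.29728 half-year periods = 3.64864 yrs; D_mod = 3.64864/(1+0.0165) = 3.58942 yrs.
ΔP/P ≈ -D_mod · Δy = -3.58942 × (+0.003) = -0.010768 = -1.0768%.

-1.08%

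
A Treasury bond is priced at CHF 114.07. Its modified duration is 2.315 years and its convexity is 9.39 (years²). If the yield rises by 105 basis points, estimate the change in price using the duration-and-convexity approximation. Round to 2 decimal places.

Duration effect: -D_mod·Δy = -2.315 × (+0.0105) = -0.0243075
Convexity effect: ½·C·(Δy)² = 0.5 × 9.39 × (0.0105)² = +0.00051762375
ΔP/P ≈ -0.0243075 + 0.00051762375 = -0.02378987625
ΔP ≈ 114.07 × (-0.02378987625) = -2.7137111838375.

-CHF 2.71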